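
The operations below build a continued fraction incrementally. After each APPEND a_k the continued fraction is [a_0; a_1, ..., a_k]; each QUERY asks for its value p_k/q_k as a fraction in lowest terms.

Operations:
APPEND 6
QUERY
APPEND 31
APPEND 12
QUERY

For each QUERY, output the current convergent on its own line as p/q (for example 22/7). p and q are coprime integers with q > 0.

6/1
2250/373

APPEND 6: p_0 = 6·1 + 0 = 6, q_0 = 6·0 + 1 = 1 → 6/1
APPEND 31: p_1 = 31·6 + 1 = 187, q_1 = 31·1 + 0 = 31 → 187/31
APPEND 12: p_2 = 12·187 + 6 = 2250, q_2 = 12·31 + 1 = 373 → 2250/373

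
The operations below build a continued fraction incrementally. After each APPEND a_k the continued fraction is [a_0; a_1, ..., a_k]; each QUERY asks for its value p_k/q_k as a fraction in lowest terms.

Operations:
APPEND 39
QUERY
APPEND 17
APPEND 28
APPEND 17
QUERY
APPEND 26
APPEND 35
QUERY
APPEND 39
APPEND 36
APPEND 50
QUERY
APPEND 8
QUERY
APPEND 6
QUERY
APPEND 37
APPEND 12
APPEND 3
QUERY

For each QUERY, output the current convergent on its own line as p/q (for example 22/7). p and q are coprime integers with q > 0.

39/1
317391/8126
289795286/7419481
20384316563051/521889267162
163481992629930/4185546131209
1001276272342631/25635166054416
1379799879381397142/35326313033513485

APPEND 39: p_0 = 39·1 + 0 = 39, q_0 = 39·0 + 1 = 1 → 39/1
APPEND 17: p_1 = 17·39 + 1 = 664, q_1 = 17·1 + 0 = 17 → 664/17
APPEND 28: p_2 = 28·664 + 39 = 18631, q_2 = 28·17 + 1 = 477 → 18631/477
APPEND 17: p_3 = 17·18631 + 664 = 317391, q_3 = 17·477 + 17 = 8126 → 317391/8126
APPEND 26: p_4 = 26·317391 + 18631 = 8270797, q_4 = 26·8126 + 477 = 211753 → 8270797/211753
APPEND 35: p_5 = 35·8270797 + 317391 = 289795286, q_5 = 35·211753 + 8126 = 7419481 → 289795286/7419481
APPEND 39: p_6 = 39·289795286 + 8270797 = 11310286951, q_6 = 39·7419481 + 211753 = 289571512 → 11310286951/289571512
APPEND 36: p_7 = 36·11310286951 + 289795286 = 407460125522, q_7 = 36·289571512 + 7419481 = 10431993913 → 407460125522/10431993913
APPEND 50: p_8 = 50·407460125522 + 11310286951 = 20384316563051, q_8 = 50·10431993913 + 289571512 = 521889267162 → 20384316563051/521889267162
APPEND 8: p_9 = 8·20384316563051 + 407460125522 = 163481992629930, q_9 = 8·521889267162 + 10431993913 = 4185546131209 → 163481992629930/4185546131209
APPEND 6: p_10 = 6·163481992629930 + 20384316563051 = 1001276272342631, q_10 = 6·4185546131209 + 521889267162 = 25635166054416 → 1001276272342631/25635166054416
APPEND 37: p_11 = 37·1001276272342631 + 163481992629930 = 37210704069307277, q_11 = 37·25635166054416 + 4185546131209 = 952686690144601 → 37210704069307277/952686690144601
APPEND 12: p_12 = 12·37210704069307277 + 1001276272342631 = 447529725104029955, q_12 = 12·952686690144601 + 25635166054416 = 11457875447789628 → 447529725104029955/11457875447789628
APPEND 3: p_13 = 3·447529725104029955 + 37210704069307277 = 1379799879381397142, q_13 = 3·11457875447789628 + 952686690144601 = 35326313033513485 → 1379799879381397142/35326313033513485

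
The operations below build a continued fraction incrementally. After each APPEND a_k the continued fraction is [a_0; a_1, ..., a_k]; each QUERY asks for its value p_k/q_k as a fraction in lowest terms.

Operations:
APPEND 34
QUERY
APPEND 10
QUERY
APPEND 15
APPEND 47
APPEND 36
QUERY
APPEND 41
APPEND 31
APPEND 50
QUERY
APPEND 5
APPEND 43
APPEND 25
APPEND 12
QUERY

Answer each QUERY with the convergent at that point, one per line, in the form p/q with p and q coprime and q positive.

APPEND 34: p_0 = 34·1 + 0 = 34, q_0 = 34·0 + 1 = 1 → 34/1
APPEND 10: p_1 = 10·34 + 1 = 341, q_1 = 10·1 + 0 = 10 → 341/10
APPEND 15: p_2 = 15·341 + 34 = 5149, q_2 = 15·10 + 1 = 151 → 5149/151
APPEND 47: p_3 = 47·5149 + 341 = 242344, q_3 = 47·151 + 10 = 7107 → 242344/7107
APPEND 36: p_4 = 36·242344 + 5149 = 8729533, q_4 = 36·7107 + 151 = 256003 → 8729533/256003
APPEND 41: p_5 = 41·8729533 + 242344 = 358153197, q_5 = 41·256003 + 7107 = 10503230 → 358153197/10503230
APPEND 31: p_6 = 31·358153197 + 8729533 = 11111478640, q_6 = 31·10503230 + 256003 = 325856133 → 11111478640/325856133
APPEND 50: p_7 = 50·11111478640 + 358153197 = 555932085197, q_7 = 50·325856133 + 10503230 = 16303309880 → 555932085197/16303309880
APPEND 5: p_8 = 5·555932085197 + 11111478640 = 2790771904625, q_8 = 5·16303309880 + 325856133 = 81842405533 → 2790771904625/81842405533
APPEND 43: p_9 = 43·2790771904625 + 555932085197 = 120559123984072, q_9 = 43·81842405533 + 16303309880 = 3535526747799 → 120559123984072/3535526747799
APPEND 25: p_10 = 25·120559123984072 + 2790771904625 = 3016768871506425, q_10 = 25·3535526747799 + 81842405533 = 88470011100508 → 3016768871506425/88470011100508
APPEND 12: p_11 = 12·3016768871506425 + 120559123984072 = 36321785582061172, q_11 = 12·88470011100508 + 3535526747799 = 1065175659953895 → 36321785582061172/1065175659953895

34/1
341/10
8729533/256003
555932085197/16303309880
36321785582061172/1065175659953895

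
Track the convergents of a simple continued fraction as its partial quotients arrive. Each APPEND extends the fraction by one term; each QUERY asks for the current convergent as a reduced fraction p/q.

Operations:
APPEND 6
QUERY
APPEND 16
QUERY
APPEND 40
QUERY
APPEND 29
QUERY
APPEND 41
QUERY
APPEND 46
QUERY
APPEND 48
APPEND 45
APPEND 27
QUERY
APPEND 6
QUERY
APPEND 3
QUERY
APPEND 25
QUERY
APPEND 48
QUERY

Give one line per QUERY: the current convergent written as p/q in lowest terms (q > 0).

6/1
97/16
3886/641
112791/18605
4628317/763446
213015373/35137121
12444660739807/2052760531131
75128498934160/12392528860337
237830157542287/39230347112142
6020882437491335/993151206663887
289240187157126367/47710488266978718

APPEND 6: p_0 = 6·1 + 0 = 6, q_0 = 6·0 + 1 = 1 → 6/1
APPEND 16: p_1 = 16·6 + 1 = 97, q_1 = 16·1 + 0 = 16 → 97/16
APPEND 40: p_2 = 40·97 + 6 = 3886, q_2 = 40·16 + 1 = 641 → 3886/641
APPEND 29: p_3 = 29·3886 + 97 = 112791, q_3 = 29·641 + 16 = 18605 → 112791/18605
APPEND 41: p_4 = 41·112791 + 3886 = 4628317, q_4 = 41·18605 + 641 = 763446 → 4628317/763446
APPEND 46: p_5 = 46·4628317 + 112791 = 213015373, q_5 = 46·763446 + 18605 = 35137121 → 213015373/35137121
APPEND 48: p_6 = 48·213015373 + 4628317 = 10229366221, q_6 = 48·35137121 + 763446 = 1687345254 → 10229366221/1687345254
APPEND 45: p_7 = 45·10229366221 + 213015373 = 460534495318, q_7 = 45·1687345254 + 35137121 = 75965673551 → 460534495318/75965673551
APPEND 27: p_8 = 27·460534495318 + 10229366221 = 12444660739807, q_8 = 27·75965673551 + 1687345254 = 2052760531131 → 12444660739807/2052760531131
APPEND 6: p_9 = 6·12444660739807 + 460534495318 = 75128498934160, q_9 = 6·2052760531131 + 75965673551 = 12392528860337 → 75128498934160/12392528860337
APPEND 3: p_10 = 3·75128498934160 + 12444660739807 = 237830157542287, q_10 = 3·12392528860337 + 2052760531131 = 39230347112142 → 237830157542287/39230347112142
APPEND 25: p_11 = 25·237830157542287 + 75128498934160 = 6020882437491335, q_11 = 25·39230347112142 + 12392528860337 = 993151206663887 → 6020882437491335/993151206663887
APPEND 48: p_12 = 48·6020882437491335 + 237830157542287 = 289240187157126367, q_12 = 48·993151206663887 + 39230347112142 = 47710488266978718 → 289240187157126367/47710488266978718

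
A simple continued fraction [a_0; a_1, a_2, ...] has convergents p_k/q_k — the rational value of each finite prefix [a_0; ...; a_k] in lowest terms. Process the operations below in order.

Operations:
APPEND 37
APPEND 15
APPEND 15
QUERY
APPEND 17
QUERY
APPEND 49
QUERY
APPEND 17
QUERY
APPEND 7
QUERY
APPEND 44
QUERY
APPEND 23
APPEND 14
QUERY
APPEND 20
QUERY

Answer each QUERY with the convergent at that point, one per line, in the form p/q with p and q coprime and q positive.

APPEND 37: p_0 = 37·1 + 0 = 37, q_0 = 37·0 + 1 = 1 → 37/1
APPEND 15: p_1 = 15·37 + 1 = 556, q_1 = 15·1 + 0 = 15 → 556/15
APPEND 15: p_2 = 15·556 + 37 = 8377, q_2 = 15·15 + 1 = 226 → 8377/226
APPEND 17: p_3 = 17·8377 + 556 = 142965, q_3 = 17·226 + 15 = 3857 → 142965/3857
APPEND 49: p_4 = 49·142965 + 8377 = 7013662, q_4 = 49·3857 + 226 = 189219 → 7013662/189219
APPEND 17: p_5 = 17·7013662 + 142965 = 119375219, q_5 = 17·189219 + 3857 = 3220580 → 119375219/3220580
APPEND 7: p_6 = 7·119375219 + 7013662 = 842640195, q_6 = 7·3220580 + 189219 = 22733279 → 842640195/22733279
APPEND 44: p_7 = 44·842640195 + 119375219 = 37195543799, q_7 = 44·22733279 + 3220580 = 1003484856 → 37195543799/1003484856
APPEND 23: p_8 = 23·37195543799 + 842640195 = 856340147572, q_8 = 23·1003484856 + 22733279 = 23102884967 → 856340147572/23102884967
APPEND 14: p_9 = 14·856340147572 + 37195543799 = 12025957609807, q_9 = 14·23102884967 + 1003484856 = 324443874394 → 12025957609807/324443874394
APPEND 20: p_10 = 20·12025957609807 + 856340147572 = 241375492343712, q_10 = 20·324443874394 + 23102884967 = 6511980372847 → 241375492343712/6511980372847

8377/226
142965/3857
7013662/189219
119375219/3220580
842640195/22733279
37195543799/1003484856
12025957609807/324443874394
241375492343712/6511980372847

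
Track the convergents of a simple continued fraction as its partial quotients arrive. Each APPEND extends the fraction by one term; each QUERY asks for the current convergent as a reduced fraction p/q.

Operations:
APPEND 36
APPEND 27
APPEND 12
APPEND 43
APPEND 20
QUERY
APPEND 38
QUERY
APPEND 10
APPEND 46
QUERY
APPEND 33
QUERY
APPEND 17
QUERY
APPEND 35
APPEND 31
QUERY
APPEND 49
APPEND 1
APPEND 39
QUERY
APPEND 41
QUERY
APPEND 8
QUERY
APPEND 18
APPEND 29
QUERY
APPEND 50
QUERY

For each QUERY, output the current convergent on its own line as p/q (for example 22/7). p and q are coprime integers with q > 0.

APPEND 36: p_0 = 36·1 + 0 = 36, q_0 = 36·0 + 1 = 1 → 36/1
APPEND 27: p_1 = 27·36 + 1 = 973, q_1 = 27·1 + 0 = 27 → 973/27
APPEND 12: p_2 = 12·973 + 36 = 11712, q_2 = 12·27 + 1 = 325 → 11712/325
APPEND 43: p_3 = 43·11712 + 973 = 504589, q_3 = 43·325 + 27 = 14002 → 504589/14002
APPEND 20: p_4 = 20·504589 + 11712 = 10103492, q_4 = 20·14002 + 325 = 280365 → 10103492/280365
APPEND 38: p_5 = 38·10103492 + 504589 = 384437285, q_5 = 38·280365 + 14002 = 10667872 → 384437285/10667872
APPEND 10: p_6 = 10·384437285 + 10103492 = 3854476342, q_6 = 10·10667872 + 280365 = 106959085 → 3854476342/106959085
APPEND 46: p_7 = 46·3854476342 + 384437285 = 177690349017, q_7 = 46·106959085 + 10667872 = 4930785782 → 177690349017/4930785782
APPEND 33: p_8 = 33·177690349017 + 3854476342 = 5867635993903, q_8 = 33·4930785782 + 106959085 = 162822889891 → 5867635993903/162822889891
APPEND 17: p_9 = 17·5867635993903 + 177690349017 = 99927502245368, q_9 = 17·162822889891 + 4930785782 = 2772919913929 → 99927502245368/2772919913929
APPEND 35: p_10 = 35·99927502245368 + 5867635993903 = 3503330214581783, q_10 = 35·2772919913929 + 162822889891 = 97215019877406 → 3503330214581783/97215019877406
APPEND 31: p_11 = 31·3503330214581783 + 99927502245368 = 108703164154280641, q_11 = 31·97215019877406 + 2772919913929 = 3016438536113515 → 108703164154280641/3016438536113515
APPEND 49: p_12 = 49·108703164154280641 + 3503330214581783 = 5329958373774333192, q_12 = 49·3016438536113515 + 97215019877406 = 147902703289439641 → 5329958373774333192/147902703289439641
APPEND 1: p_13 = 1·5329958373774333192 + 108703164154280641 = 5438661537928613833, q_13 = 1·147902703289439641 + 3016438536113515 = 150919141825553156 → 5438661537928613833/150919141825553156
APPEND 39: p_14 = 39·5438661537928613833 + 5329958373774333192 = 217437758352990272679, q_14 = 39·150919141825553156 + 147902703289439641 = 6033749234486012725 → 217437758352990272679/6033749234486012725
APPEND 41: p_15 = 41·217437758352990272679 + 5438661537928613833 = 8920386754010529793672, q_15 = 41·6033749234486012725 + 150919141825553156 = 247534637755752074881 → 8920386754010529793672/247534637755752074881
APPEND 8: p_16 = 8·8920386754010529793672 + 217437758352990272679 = 71580531790437228622055, q_16 = 8·247534637755752074881 + 6033749234486012725 = 1986310851280502611773 → 71580531790437228622055/1986310851280502611773
APPEND 18: p_17 = 18·71580531790437228622055 + 8920386754010529793672 = 1297369958981880644990662, q_17 = 18·1986310851280502611773 + 247534637755752074881 = 36001129960804799086795 → 1297369958981880644990662/36001129960804799086795
APPEND 29: p_18 = 29·1297369958981880644990662 + 71580531790437228622055 = 37695309342264975933351253, q_18 = 29·36001129960804799086795 + 1986310851280502611773 = 1046019079714619676128828 → 37695309342264975933351253/1046019079714619676128828
APPEND 50: p_19 = 50·37695309342264975933351253 + 1297369958981880644990662 = 1886062837072230677312553312, q_19 = 50·1046019079714619676128828 + 36001129960804799086795 = 52336955115691788605528195 → 1886062837072230677312553312/52336955115691788605528195

10103492/280365
384437285/10667872
177690349017/4930785782
5867635993903/162822889891
99927502245368/2772919913929
108703164154280641/3016438536113515
217437758352990272679/6033749234486012725
8920386754010529793672/247534637755752074881
71580531790437228622055/1986310851280502611773
37695309342264975933351253/1046019079714619676128828
1886062837072230677312553312/52336955115691788605528195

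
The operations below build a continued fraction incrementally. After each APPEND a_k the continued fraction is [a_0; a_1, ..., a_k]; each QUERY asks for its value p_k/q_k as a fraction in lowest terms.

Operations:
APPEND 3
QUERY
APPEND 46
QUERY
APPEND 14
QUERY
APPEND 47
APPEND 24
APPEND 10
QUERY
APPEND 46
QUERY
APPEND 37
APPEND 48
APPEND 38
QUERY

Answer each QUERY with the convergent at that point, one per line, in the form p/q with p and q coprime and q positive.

3/1
139/46
1949/645
22129312/7323451
1020152109/337608055
68964922934767/22823178318040

APPEND 3: p_0 = 3·1 + 0 = 3, q_0 = 3·0 + 1 = 1 → 3/1
APPEND 46: p_1 = 46·3 + 1 = 139, q_1 = 46·1 + 0 = 46 → 139/46
APPEND 14: p_2 = 14·139 + 3 = 1949, q_2 = 14·46 + 1 = 645 → 1949/645
APPEND 47: p_3 = 47·1949 + 139 = 91742, q_3 = 47·645 + 46 = 30361 → 91742/30361
APPEND 24: p_4 = 24·91742 + 1949 = 2203757, q_4 = 24·30361 + 645 = 729309 → 2203757/729309
APPEND 10: p_5 = 10·2203757 + 91742 = 22129312, q_5 = 10·729309 + 30361 = 7323451 → 22129312/7323451
APPEND 46: p_6 = 46·22129312 + 2203757 = 1020152109, q_6 = 46·7323451 + 729309 = 337608055 → 1020152109/337608055
APPEND 37: p_7 = 37·1020152109 + 22129312 = 37767757345, q_7 = 37·337608055 + 7323451 = 12498821486 → 37767757345/12498821486
APPEND 48: p_8 = 48·37767757345 + 1020152109 = 1813872504669, q_8 = 48·12498821486 + 337608055 = 600281039383 → 1813872504669/600281039383
APPEND 38: p_9 = 38·1813872504669 + 37767757345 = 68964922934767, q_9 = 38·600281039383 + 12498821486 = 22823178318040 → 68964922934767/22823178318040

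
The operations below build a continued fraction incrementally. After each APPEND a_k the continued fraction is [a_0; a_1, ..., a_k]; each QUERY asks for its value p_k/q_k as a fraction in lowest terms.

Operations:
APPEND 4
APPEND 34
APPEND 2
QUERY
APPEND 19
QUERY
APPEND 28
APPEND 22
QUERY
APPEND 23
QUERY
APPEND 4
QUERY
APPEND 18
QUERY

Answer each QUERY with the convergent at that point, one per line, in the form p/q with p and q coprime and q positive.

APPEND 4: p_0 = 4·1 + 0 = 4, q_0 = 4·0 + 1 = 1 → 4/1
APPEND 34: p_1 = 34·4 + 1 = 137, q_1 = 34·1 + 0 = 34 → 137/34
APPEND 2: p_2 = 2·137 + 4 = 278, q_2 = 2·34 + 1 = 69 → 278/69
APPEND 19: p_3 = 19·278 + 137 = 5419, q_3 = 19·69 + 34 = 1345 → 5419/1345
APPEND 28: p_4 = 28·5419 + 278 = 152010, q_4 = 28·1345 + 69 = 37729 → 152010/37729
APPEND 22: p_5 = 22·152010 + 5419 = 3349639, q_5 = 22·37729 + 1345 = 831383 → 3349639/831383
APPEND 23: p_6 = 23·3349639 + 152010 = 77193707, q_6 = 23·831383 + 37729 = 19159538 → 77193707/19159538
APPEND 4: p_7 = 4·77193707 + 3349639 = 312124467, q_7 = 4·19159538 + 831383 = 77469535 → 312124467/77469535
APPEND 18: p_8 = 18·312124467 + 77193707 = 5695434113, q_8 = 18·77469535 + 19159538 = 1413611168 → 5695434113/1413611168

278/69
5419/1345
3349639/831383
77193707/19159538
312124467/77469535
5695434113/1413611168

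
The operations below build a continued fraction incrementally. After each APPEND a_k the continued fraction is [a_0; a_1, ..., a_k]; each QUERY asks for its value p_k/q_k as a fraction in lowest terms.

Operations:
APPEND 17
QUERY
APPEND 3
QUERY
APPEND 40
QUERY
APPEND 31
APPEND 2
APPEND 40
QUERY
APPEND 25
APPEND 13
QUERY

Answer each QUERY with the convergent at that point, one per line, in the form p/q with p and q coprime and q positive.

17/1
52/3
2097/121
5353659/308914
1747011629/100805141

APPEND 17: p_0 = 17·1 + 0 = 17, q_0 = 17·0 + 1 = 1 → 17/1
APPEND 3: p_1 = 3·17 + 1 = 52, q_1 = 3·1 + 0 = 3 → 52/3
APPEND 40: p_2 = 40·52 + 17 = 2097, q_2 = 40·3 + 1 = 121 → 2097/121
APPEND 31: p_3 = 31·2097 + 52 = 65059, q_3 = 31·121 + 3 = 3754 → 65059/3754
APPEND 2: p_4 = 2·65059 + 2097 = 132215, q_4 = 2·3754 + 121 = 7629 → 132215/7629
APPEND 40: p_5 = 40·132215 + 65059 = 5353659, q_5 = 40·7629 + 3754 = 308914 → 5353659/308914
APPEND 25: p_6 = 25·5353659 + 132215 = 133973690, q_6 = 25·308914 + 7629 = 7730479 → 133973690/7730479
APPEND 13: p_7 = 13·133973690 + 5353659 = 1747011629, q_7 = 13·7730479 + 308914 = 100805141 → 1747011629/100805141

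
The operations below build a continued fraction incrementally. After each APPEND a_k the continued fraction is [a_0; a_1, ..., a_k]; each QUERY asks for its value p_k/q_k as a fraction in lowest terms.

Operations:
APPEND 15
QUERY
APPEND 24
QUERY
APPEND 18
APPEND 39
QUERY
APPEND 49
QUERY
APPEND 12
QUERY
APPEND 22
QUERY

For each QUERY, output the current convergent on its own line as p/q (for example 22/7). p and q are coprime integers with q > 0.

15/1
361/24
254368/16911
12470545/829072
149900908/9965775
3310290521/220076122

APPEND 15: p_0 = 15·1 + 0 = 15, q_0 = 15·0 + 1 = 1 → 15/1
APPEND 24: p_1 = 24·15 + 1 = 361, q_1 = 24·1 + 0 = 24 → 361/24
APPEND 18: p_2 = 18·361 + 15 = 6513, q_2 = 18·24 + 1 = 433 → 6513/433
APPEND 39: p_3 = 39·6513 + 361 = 254368, q_3 = 39·433 + 24 = 16911 → 254368/16911
APPEND 49: p_4 = 49·254368 + 6513 = 12470545, q_4 = 49·16911 + 433 = 829072 → 12470545/829072
APPEND 12: p_5 = 12·12470545 + 254368 = 149900908, q_5 = 12·829072 + 16911 = 9965775 → 149900908/9965775
APPEND 22: p_6 = 22·149900908 + 12470545 = 3310290521, q_6 = 22·9965775 + 829072 = 220076122 → 3310290521/220076122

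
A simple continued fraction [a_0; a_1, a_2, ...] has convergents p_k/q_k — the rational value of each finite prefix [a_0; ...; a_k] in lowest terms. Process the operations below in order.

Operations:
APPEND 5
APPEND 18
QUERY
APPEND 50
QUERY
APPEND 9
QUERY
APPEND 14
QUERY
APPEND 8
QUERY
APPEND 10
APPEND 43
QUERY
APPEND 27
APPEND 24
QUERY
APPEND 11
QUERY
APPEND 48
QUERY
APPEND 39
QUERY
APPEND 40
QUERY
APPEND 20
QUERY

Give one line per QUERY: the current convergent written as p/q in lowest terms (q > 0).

91/18
4555/901
41086/8127
579759/114679
4679158/925559
2041646735/403847126
1326165643151/262321671230
14642993907845/2896451626201
704189873219711/139291999728878
27478048049476574/5435284441052443
1099826111852282671/217550669641826598
22024000285095129994/4356448677277584403

APPEND 5: p_0 = 5·1 + 0 = 5, q_0 = 5·0 + 1 = 1 → 5/1
APPEND 18: p_1 = 18·5 + 1 = 91, q_1 = 18·1 + 0 = 18 → 91/18
APPEND 50: p_2 = 50·91 + 5 = 4555, q_2 = 50·18 + 1 = 901 → 4555/901
APPEND 9: p_3 = 9·4555 + 91 = 41086, q_3 = 9·901 + 18 = 8127 → 41086/8127
APPEND 14: p_4 = 14·41086 + 4555 = 579759, q_4 = 14·8127 + 901 = 114679 → 579759/114679
APPEND 8: p_5 = 8·579759 + 41086 = 4679158, q_5 = 8·114679 + 8127 = 925559 → 4679158/925559
APPEND 10: p_6 = 10·4679158 + 579759 = 47371339, q_6 = 10·925559 + 114679 = 9370269 → 47371339/9370269
APPEND 43: p_7 = 43·47371339 + 4679158 = 2041646735, q_7 = 43·9370269 + 925559 = 403847126 → 2041646735/403847126
APPEND 27: p_8 = 27·2041646735 + 47371339 = 55171833184, q_8 = 27·403847126 + 9370269 = 10913242671 → 55171833184/10913242671
APPEND 24: p_9 = 24·55171833184 + 2041646735 = 1326165643151, q_9 = 24·10913242671 + 403847126 = 262321671230 → 1326165643151/262321671230
APPEND 11: p_10 = 11·1326165643151 + 55171833184 = 14642993907845, q_10 = 11·262321671230 + 10913242671 = 2896451626201 → 14642993907845/2896451626201
APPEND 48: p_11 = 48·14642993907845 + 1326165643151 = 704189873219711, q_11 = 48·2896451626201 + 262321671230 = 139291999728878 → 704189873219711/139291999728878
APPEND 39: p_12 = 39·704189873219711 + 14642993907845 = 27478048049476574, q_12 = 39·139291999728878 + 2896451626201 = 5435284441052443 → 27478048049476574/5435284441052443
APPEND 40: p_13 = 40·27478048049476574 + 704189873219711 = 1099826111852282671, q_13 = 40·5435284441052443 + 139291999728878 = 217550669641826598 → 1099826111852282671/217550669641826598
APPEND 20: p_14 = 20·1099826111852282671 + 27478048049476574 = 22024000285095129994, q_14 = 20·217550669641826598 + 5435284441052443 = 4356448677277584403 → 22024000285095129994/4356448677277584403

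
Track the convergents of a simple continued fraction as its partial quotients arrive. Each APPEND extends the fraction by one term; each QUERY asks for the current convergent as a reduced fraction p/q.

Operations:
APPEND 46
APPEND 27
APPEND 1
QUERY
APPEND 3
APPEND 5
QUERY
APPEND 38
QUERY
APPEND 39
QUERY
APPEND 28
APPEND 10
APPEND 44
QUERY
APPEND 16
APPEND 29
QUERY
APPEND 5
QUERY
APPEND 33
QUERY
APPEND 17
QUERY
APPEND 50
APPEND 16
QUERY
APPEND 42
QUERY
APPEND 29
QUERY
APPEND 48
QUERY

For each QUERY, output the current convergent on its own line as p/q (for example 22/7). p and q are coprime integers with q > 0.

1289/28
26839/583
1024992/22265
40001527/868918
496150944056/10777450721
231036458677243/5018601854897
1163131959170118/25265692874629
38614391111291137/838786466717654
657607780851119447/14284635627074747
527361662719527335239/11455413720754354811
22182108837653815343525/481842446839503357066
643808517954680172297464/13984886372066351709725
30924990970662302085621797/671756388306024385423866

APPEND 46: p_0 = 46·1 + 0 = 46, q_0 = 46·0 + 1 = 1 → 46/1
APPEND 27: p_1 = 27·46 + 1 = 1243, q_1 = 27·1 + 0 = 27 → 1243/27
APPEND 1: p_2 = 1·1243 + 46 = 1289, q_2 = 1·27 + 1 = 28 → 1289/28
APPEND 3: p_3 = 3·1289 + 1243 = 5110, q_3 = 3·28 + 27 = 111 → 5110/111
APPEND 5: p_4 = 5·5110 + 1289 = 26839, q_4 = 5·111 + 28 = 583 → 26839/583
APPEND 38: p_5 = 38·26839 + 5110 = 1024992, q_5 = 38·583 + 111 = 22265 → 1024992/22265
APPEND 39: p_6 = 39·1024992 + 26839 = 40001527, q_6 = 39·22265 + 583 = 868918 → 40001527/868918
APPEND 28: p_7 = 28·40001527 + 1024992 = 1121067748, q_7 = 28·868918 + 22265 = 24351969 → 1121067748/24351969
APPEND 10: p_8 = 10·1121067748 + 40001527 = 11250679007, q_8 = 10·24351969 + 868918 = 244388608 → 11250679007/244388608
APPEND 44: p_9 = 44·11250679007 + 1121067748 = 496150944056, q_9 = 44·244388608 + 24351969 = 10777450721 → 496150944056/10777450721
APPEND 16: p_10 = 16·496150944056 + 11250679007 = 7949665783903, q_10 = 16·10777450721 + 244388608 = 172683600144 → 7949665783903/172683600144
APPEND 29: p_11 = 29·7949665783903 + 496150944056 = 231036458677243, q_11 = 29·172683600144 + 10777450721 = 5018601854897 → 231036458677243/5018601854897
APPEND 5: p_12 = 5·231036458677243 + 7949665783903 = 1163131959170118, q_12 = 5·5018601854897 + 172683600144 = 25265692874629 → 1163131959170118/25265692874629
APPEND 33: p_13 = 33·1163131959170118 + 231036458677243 = 38614391111291137, q_13 = 33·25265692874629 + 5018601854897 = 838786466717654 → 38614391111291137/838786466717654
APPEND 17: p_14 = 17·38614391111291137 + 1163131959170118 = 657607780851119447, q_14 = 17·838786466717654 + 25265692874629 = 14284635627074747 → 657607780851119447/14284635627074747
APPEND 50: p_15 = 50·657607780851119447 + 38614391111291137 = 32919003433667263487, q_15 = 50·14284635627074747 + 838786466717654 = 715070567820455004 → 32919003433667263487/715070567820455004
APPEND 16: p_16 = 16·32919003433667263487 + 657607780851119447 = 527361662719527335239, q_16 = 16·715070567820455004 + 14284635627074747 = 11455413720754354811 → 527361662719527335239/11455413720754354811
APPEND 42: p_17 = 42·527361662719527335239 + 32919003433667263487 = 22182108837653815343525, q_17 = 42·11455413720754354811 + 715070567820455004 = 481842446839503357066 → 22182108837653815343525/481842446839503357066
APPEND 29: p_18 = 29·22182108837653815343525 + 527361662719527335239 = 643808517954680172297464, q_18 = 29·481842446839503357066 + 11455413720754354811 = 13984886372066351709725 → 643808517954680172297464/13984886372066351709725
APPEND 48: p_19 = 48·643808517954680172297464 + 22182108837653815343525 = 30924990970662302085621797, q_19 = 48·13984886372066351709725 + 481842446839503357066 = 671756388306024385423866 → 30924990970662302085621797/671756388306024385423866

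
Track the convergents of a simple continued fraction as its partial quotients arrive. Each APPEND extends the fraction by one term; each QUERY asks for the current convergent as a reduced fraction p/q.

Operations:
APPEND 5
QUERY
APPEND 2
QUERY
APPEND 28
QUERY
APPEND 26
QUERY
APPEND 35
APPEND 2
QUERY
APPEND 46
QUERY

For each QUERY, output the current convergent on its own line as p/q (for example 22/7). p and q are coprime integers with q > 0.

5/1
11/2
313/57
8149/1484
579205/105478
26928958/4903985

APPEND 5: p_0 = 5·1 + 0 = 5, q_0 = 5·0 + 1 = 1 → 5/1
APPEND 2: p_1 = 2·5 + 1 = 11, q_1 = 2·1 + 0 = 2 → 11/2
APPEND 28: p_2 = 28·11 + 5 = 313, q_2 = 28·2 + 1 = 57 → 313/57
APPEND 26: p_3 = 26·313 + 11 = 8149, q_3 = 26·57 + 2 = 1484 → 8149/1484
APPEND 35: p_4 = 35·8149 + 313 = 285528, q_4 = 35·1484 + 57 = 51997 → 285528/51997
APPEND 2: p_5 = 2·285528 + 8149 = 579205, q_5 = 2·51997 + 1484 = 105478 → 579205/105478
APPEND 46: p_6 = 46·579205 + 285528 = 26928958, q_6 = 46·105478 + 51997 = 4903985 → 26928958/4903985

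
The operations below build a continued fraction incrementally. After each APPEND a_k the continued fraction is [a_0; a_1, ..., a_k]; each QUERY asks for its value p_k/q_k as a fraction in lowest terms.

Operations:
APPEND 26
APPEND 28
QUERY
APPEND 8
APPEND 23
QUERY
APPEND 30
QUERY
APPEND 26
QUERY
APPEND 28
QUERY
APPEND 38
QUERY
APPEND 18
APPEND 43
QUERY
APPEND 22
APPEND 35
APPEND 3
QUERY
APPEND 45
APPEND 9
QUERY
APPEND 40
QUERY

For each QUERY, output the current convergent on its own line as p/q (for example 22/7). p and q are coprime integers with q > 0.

729/28
135463/5203
4069748/156315
105948911/4069393
2970639256/114099319
112990240639/4339843515
87695173983233/3368284994842
204984131517749403/7873237978910504
83832715798891700175/3219931791870888797
3362600602140931779308/129154167069712438357

APPEND 26: p_0 = 26·1 + 0 = 26, q_0 = 26·0 + 1 = 1 → 26/1
APPEND 28: p_1 = 28·26 + 1 = 729, q_1 = 28·1 + 0 = 28 → 729/28
APPEND 8: p_2 = 8·729 + 26 = 5858, q_2 = 8·28 + 1 = 225 → 5858/225
APPEND 23: p_3 = 23·5858 + 729 = 135463, q_3 = 23·225 + 28 = 5203 → 135463/5203
APPEND 30: p_4 = 30·135463 + 5858 = 4069748, q_4 = 30·5203 + 225 = 156315 → 4069748/156315
APPEND 26: p_5 = 26·4069748 + 135463 = 105948911, q_5 = 26·156315 + 5203 = 4069393 → 105948911/4069393
APPEND 28: p_6 = 28·105948911 + 4069748 = 2970639256, q_6 = 28·4069393 + 156315 = 114099319 → 2970639256/114099319
APPEND 38: p_7 = 38·2970639256 + 105948911 = 112990240639, q_7 = 38·114099319 + 4069393 = 4339843515 → 112990240639/4339843515
APPEND 18: p_8 = 18·112990240639 + 2970639256 = 2036794970758, q_8 = 18·4339843515 + 114099319 = 78231282589 → 2036794970758/78231282589
APPEND 43: p_9 = 43·2036794970758 + 112990240639 = 87695173983233, q_9 = 43·78231282589 + 4339843515 = 3368284994842 → 87695173983233/3368284994842
APPEND 22: p_10 = 22·87695173983233 + 2036794970758 = 1931330622601884, q_10 = 22·3368284994842 + 78231282589 = 74180501169113 → 1931330622601884/74180501169113
APPEND 35: p_11 = 35·1931330622601884 + 87695173983233 = 67684266965049173, q_11 = 35·74180501169113 + 3368284994842 = 2599685825913797 → 67684266965049173/2599685825913797
APPEND 3: p_12 = 3·67684266965049173 + 1931330622601884 = 204984131517749403, q_12 = 3·2599685825913797 + 74180501169113 = 7873237978910504 → 204984131517749403/7873237978910504
APPEND 45: p_13 = 45·204984131517749403 + 67684266965049173 = 9291970185263772308, q_13 = 45·7873237978910504 + 2599685825913797 = 356895394876886477 → 9291970185263772308/356895394876886477
APPEND 9: p_14 = 9·9291970185263772308 + 204984131517749403 = 83832715798891700175, q_14 = 9·356895394876886477 + 7873237978910504 = 3219931791870888797 → 83832715798891700175/3219931791870888797
APPEND 40: p_15 = 40·83832715798891700175 + 9291970185263772308 = 3362600602140931779308, q_15 = 40·3219931791870888797 + 356895394876886477 = 129154167069712438357 → 3362600602140931779308/129154167069712438357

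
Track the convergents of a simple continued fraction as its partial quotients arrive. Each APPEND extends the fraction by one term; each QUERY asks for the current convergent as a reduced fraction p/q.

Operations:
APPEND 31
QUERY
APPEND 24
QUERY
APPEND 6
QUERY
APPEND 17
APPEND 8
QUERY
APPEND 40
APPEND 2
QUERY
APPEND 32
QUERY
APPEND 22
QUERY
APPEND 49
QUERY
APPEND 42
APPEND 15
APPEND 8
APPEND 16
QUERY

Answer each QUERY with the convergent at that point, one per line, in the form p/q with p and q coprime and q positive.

31/1
745/24
4501/145
622597/20057
50584881/1629595
1643697334/52951809
36211926229/1166569393
1776028082555/57214852066
145831050231444184/4697956100794429

APPEND 31: p_0 = 31·1 + 0 = 31, q_0 = 31·0 + 1 = 1 → 31/1
APPEND 24: p_1 = 24·31 + 1 = 745, q_1 = 24·1 + 0 = 24 → 745/24
APPEND 6: p_2 = 6·745 + 31 = 4501, q_2 = 6·24 + 1 = 145 → 4501/145
APPEND 17: p_3 = 17·4501 + 745 = 77262, q_3 = 17·145 + 24 = 2489 → 77262/2489
APPEND 8: p_4 = 8·77262 + 4501 = 622597, q_4 = 8·2489 + 145 = 20057 → 622597/20057
APPEND 40: p_5 = 40·622597 + 77262 = 24981142, q_5 = 40·20057 + 2489 = 804769 → 24981142/804769
APPEND 2: p_6 = 2·24981142 + 622597 = 50584881, q_6 = 2·804769 + 20057 = 1629595 → 50584881/1629595
APPEND 32: p_7 = 32·50584881 + 24981142 = 1643697334, q_7 = 32·1629595 + 804769 = 52951809 → 1643697334/52951809
APPEND 22: p_8 = 22·1643697334 + 50584881 = 36211926229, q_8 = 22·52951809 + 1629595 = 1166569393 → 36211926229/1166569393
APPEND 49: p_9 = 49·36211926229 + 1643697334 = 1776028082555, q_9 = 49·1166569393 + 52951809 = 57214852066 → 1776028082555/57214852066
APPEND 42: p_10 = 42·1776028082555 + 36211926229 = 74629391393539, q_10 = 42·57214852066 + 1166569393 = 2404190356165 → 74629391393539/2404190356165
APPEND 15: p_11 = 15·74629391393539 + 1776028082555 = 1121216898985640, q_11 = 15·2404190356165 + 57214852066 = 36120070194541 → 1121216898985640/36120070194541
APPEND 8: p_12 = 8·1121216898985640 + 74629391393539 = 9044364583278659, q_12 = 8·36120070194541 + 2404190356165 = 291364751912493 → 9044364583278659/291364751912493
APPEND 16: p_13 = 16·9044364583278659 + 1121216898985640 = 145831050231444184, q_13 = 16·291364751912493 + 36120070194541 = 4697956100794429 → 145831050231444184/4697956100794429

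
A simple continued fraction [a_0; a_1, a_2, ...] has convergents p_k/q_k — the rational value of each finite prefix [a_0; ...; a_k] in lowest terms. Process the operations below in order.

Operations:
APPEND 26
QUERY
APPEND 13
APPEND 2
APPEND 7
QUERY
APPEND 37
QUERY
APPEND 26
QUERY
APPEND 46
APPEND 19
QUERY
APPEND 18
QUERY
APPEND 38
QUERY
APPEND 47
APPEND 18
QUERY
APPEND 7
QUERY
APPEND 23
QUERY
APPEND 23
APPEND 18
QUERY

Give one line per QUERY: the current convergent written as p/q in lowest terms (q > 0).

APPEND 26: p_0 = 26·1 + 0 = 26, q_0 = 26·0 + 1 = 1 → 26/1
APPEND 13: p_1 = 13·26 + 1 = 339, q_1 = 13·1 + 0 = 13 → 339/13
APPEND 2: p_2 = 2·339 + 26 = 704, q_2 = 2·13 + 1 = 27 → 704/27
APPEND 7: p_3 = 7·704 + 339 = 5267, q_3 = 7·27 + 13 = 202 → 5267/202
APPEND 37: p_4 = 37·5267 + 704 = 195583, q_4 = 37·202 + 27 = 7501 → 195583/7501
APPEND 26: p_5 = 26·195583 + 5267 = 5090425, q_5 = 26·7501 + 202 = 195228 → 5090425/195228
APPEND 46: p_6 = 46·5090425 + 195583 = 234355133, q_6 = 46·195228 + 7501 = 8987989 → 234355133/8987989
APPEND 19: p_7 = 19·234355133 + 5090425 = 4457837952, q_7 = 19·8987989 + 195228 = 170967019 → 4457837952/170967019
APPEND 18: p_8 = 18·4457837952 + 234355133 = 80475438269, q_8 = 18·170967019 + 8987989 = 3086394331 → 80475438269/3086394331
APPEND 38: p_9 = 38·80475438269 + 4457837952 = 3062524492174, q_9 = 38·3086394331 + 170967019 = 117453951597 → 3062524492174/117453951597
APPEND 47: p_10 = 47·3062524492174 + 80475438269 = 144019126570447, q_10 = 47·117453951597 + 3086394331 = 5523422119390 → 144019126570447/5523422119390
APPEND 18: p_11 = 18·144019126570447 + 3062524492174 = 2595406802760220, q_11 = 18·5523422119390 + 117453951597 = 99539052100617 → 2595406802760220/99539052100617
APPEND 7: p_12 = 7·2595406802760220 + 144019126570447 = 18311866745891987, q_12 = 7·99539052100617 + 5523422119390 = 702296786823709 → 18311866745891987/702296786823709
APPEND 23: p_13 = 23·18311866745891987 + 2595406802760220 = 423768341958275921, q_13 = 23·702296786823709 + 99539052100617 = 16252365149045924 → 423768341958275921/16252365149045924
APPEND 23: p_14 = 23·423768341958275921 + 18311866745891987 = 9764983731786238170, q_14 = 23·16252365149045924 + 702296786823709 = 374506695214879961 → 9764983731786238170/374506695214879961
APPEND 18: p_15 = 18·9764983731786238170 + 423768341958275921 = 176193475514110562981, q_15 = 18·374506695214879961 + 16252365149045924 = 6757372879016885222 → 176193475514110562981/6757372879016885222

26/1
5267/202
195583/7501
5090425/195228
4457837952/170967019
80475438269/3086394331
3062524492174/117453951597
2595406802760220/99539052100617
18311866745891987/702296786823709
423768341958275921/16252365149045924
176193475514110562981/6757372879016885222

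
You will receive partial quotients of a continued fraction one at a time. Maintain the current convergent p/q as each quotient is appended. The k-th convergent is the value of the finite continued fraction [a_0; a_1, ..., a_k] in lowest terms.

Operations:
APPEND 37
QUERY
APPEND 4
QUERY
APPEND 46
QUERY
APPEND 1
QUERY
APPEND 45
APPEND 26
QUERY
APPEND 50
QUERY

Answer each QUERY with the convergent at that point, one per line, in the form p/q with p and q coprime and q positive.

APPEND 37: p_0 = 37·1 + 0 = 37, q_0 = 37·0 + 1 = 1 → 37/1
APPEND 4: p_1 = 4·37 + 1 = 149, q_1 = 4·1 + 0 = 4 → 149/4
APPEND 46: p_2 = 46·149 + 37 = 6891, q_2 = 46·4 + 1 = 185 → 6891/185
APPEND 1: p_3 = 1·6891 + 149 = 7040, q_3 = 1·185 + 4 = 189 → 7040/189
APPEND 45: p_4 = 45·7040 + 6891 = 323691, q_4 = 45·189 + 185 = 8690 → 323691/8690
APPEND 26: p_5 = 26·323691 + 7040 = 8423006, q_5 = 26·8690 + 189 = 226129 → 8423006/226129
APPEND 50: p_6 = 50·8423006 + 323691 = 421473991, q_6 = 50·226129 + 8690 = 11315140 → 421473991/11315140

37/1
149/4
6891/185
7040/189
8423006/226129
421473991/11315140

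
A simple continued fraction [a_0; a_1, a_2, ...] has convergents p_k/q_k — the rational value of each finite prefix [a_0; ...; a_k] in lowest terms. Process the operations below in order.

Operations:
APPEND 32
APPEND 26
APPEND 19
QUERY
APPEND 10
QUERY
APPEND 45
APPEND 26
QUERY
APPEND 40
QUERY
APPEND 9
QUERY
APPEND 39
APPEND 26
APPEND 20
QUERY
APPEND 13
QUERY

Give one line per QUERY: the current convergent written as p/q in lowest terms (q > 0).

APPEND 32: p_0 = 32·1 + 0 = 32, q_0 = 32·0 + 1 = 1 → 32/1
APPEND 26: p_1 = 26·32 + 1 = 833, q_1 = 26·1 + 0 = 26 → 833/26
APPEND 19: p_2 = 19·833 + 32 = 15859, q_2 = 19·26 + 1 = 495 → 15859/495
APPEND 10: p_3 = 10·15859 + 833 = 159423, q_3 = 10·495 + 26 = 4976 → 159423/4976
APPEND 45: p_4 = 45·159423 + 15859 = 7189894, q_4 = 45·4976 + 495 = 224415 → 7189894/224415
APPEND 26: p_5 = 26·7189894 + 159423 = 187096667, q_5 = 26·224415 + 4976 = 5839766 → 187096667/5839766
APPEND 40: p_6 = 40·187096667 + 7189894 = 7491056574, q_6 = 40·5839766 + 224415 = 233815055 → 7491056574/233815055
APPEND 9: p_7 = 9·7491056574 + 187096667 = 67606605833, q_7 = 9·233815055 + 5839766 = 2110175261 → 67606605833/2110175261
APPEND 39: p_8 = 39·67606605833 + 7491056574 = 2644148684061, q_8 = 39·2110175261 + 233815055 = 82530650234 → 2644148684061/82530650234
APPEND 26: p_9 = 26·2644148684061 + 67606605833 = 68815472391419, q_9 = 26·82530650234 + 2110175261 = 2147907081345 → 68815472391419/2147907081345
APPEND 20: p_10 = 20·68815472391419 + 2644148684061 = 1378953596512441, q_10 = 20·2147907081345 + 82530650234 = 43040672277134 → 1378953596512441/43040672277134
APPEND 13: p_11 = 13·1378953596512441 + 68815472391419 = 17995212227053152, q_11 = 13·43040672277134 + 2147907081345 = 561676646684087 → 17995212227053152/561676646684087

15859/495
159423/4976
187096667/5839766
7491056574/233815055
67606605833/2110175261
1378953596512441/43040672277134
17995212227053152/561676646684087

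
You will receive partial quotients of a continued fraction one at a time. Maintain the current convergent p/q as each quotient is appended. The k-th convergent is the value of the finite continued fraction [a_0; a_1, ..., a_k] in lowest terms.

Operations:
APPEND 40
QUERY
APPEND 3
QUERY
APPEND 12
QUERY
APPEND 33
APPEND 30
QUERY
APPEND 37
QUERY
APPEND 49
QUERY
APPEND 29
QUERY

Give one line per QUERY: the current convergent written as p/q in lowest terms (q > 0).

40/1
121/3
1492/37
1482202/36757
54890831/1361233
2691132921/66737174
78097745540/1936739279

APPEND 40: p_0 = 40·1 + 0 = 40, q_0 = 40·0 + 1 = 1 → 40/1
APPEND 3: p_1 = 3·40 + 1 = 121, q_1 = 3·1 + 0 = 3 → 121/3
APPEND 12: p_2 = 12·121 + 40 = 1492, q_2 = 12·3 + 1 = 37 → 1492/37
APPEND 33: p_3 = 33·1492 + 121 = 49357, q_3 = 33·37 + 3 = 1224 → 49357/1224
APPEND 30: p_4 = 30·49357 + 1492 = 1482202, q_4 = 30·1224 + 37 = 36757 → 1482202/36757
APPEND 37: p_5 = 37·1482202 + 49357 = 54890831, q_5 = 37·36757 + 1224 = 1361233 → 54890831/1361233
APPEND 49: p_6 = 49·54890831 + 1482202 = 2691132921, q_6 = 49·1361233 + 36757 = 66737174 → 2691132921/66737174
APPEND 29: p_7 = 29·2691132921 + 54890831 = 78097745540, q_7 = 29·66737174 + 1361233 = 1936739279 → 78097745540/1936739279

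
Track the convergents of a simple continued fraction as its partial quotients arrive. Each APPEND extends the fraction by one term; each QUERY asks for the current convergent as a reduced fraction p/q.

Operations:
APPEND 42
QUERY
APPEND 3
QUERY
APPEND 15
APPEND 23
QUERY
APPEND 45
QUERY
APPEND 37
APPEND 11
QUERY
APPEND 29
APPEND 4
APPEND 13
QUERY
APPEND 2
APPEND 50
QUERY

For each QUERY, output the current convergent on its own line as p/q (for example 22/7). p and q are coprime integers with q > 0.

APPEND 42: p_0 = 42·1 + 0 = 42, q_0 = 42·0 + 1 = 1 → 42/1
APPEND 3: p_1 = 3·42 + 1 = 127, q_1 = 3·1 + 0 = 3 → 127/3
APPEND 15: p_2 = 15·127 + 42 = 1947, q_2 = 15·3 + 1 = 46 → 1947/46
APPEND 23: p_3 = 23·1947 + 127 = 44908, q_3 = 23·46 + 3 = 1061 → 44908/1061
APPEND 45: p_4 = 45·44908 + 1947 = 2022807, q_4 = 45·1061 + 46 = 47791 → 2022807/47791
APPEND 37: p_5 = 37·2022807 + 44908 = 74888767, q_5 = 37·47791 + 1061 = 1769328 → 74888767/1769328
APPEND 11: p_6 = 11·74888767 + 2022807 = 825799244, q_6 = 11·1769328 + 47791 = 19510399 → 825799244/19510399
APPEND 29: p_7 = 29·825799244 + 74888767 = 24023066843, q_7 = 29·19510399 + 1769328 = 567570899 → 24023066843/567570899
APPEND 4: p_8 = 4·24023066843 + 825799244 = 96918066616, q_8 = 4·567570899 + 19510399 = 2289793995 → 96918066616/2289793995
APPEND 13: p_9 = 13·96918066616 + 24023066843 = 1283957932851, q_9 = 13·2289793995 + 567570899 = 30334892834 → 1283957932851/30334892834
APPEND 2: p_10 = 2·1283957932851 + 96918066616 = 2664833932318, q_10 = 2·30334892834 + 2289793995 = 62959579663 → 2664833932318/62959579663
APPEND 50: p_11 = 50·2664833932318 + 1283957932851 = 134525654548751, q_11 = 50·62959579663 + 30334892834 = 3178313875984 → 134525654548751/3178313875984

42/1
127/3
44908/1061
2022807/47791
825799244/19510399
1283957932851/30334892834
134525654548751/3178313875984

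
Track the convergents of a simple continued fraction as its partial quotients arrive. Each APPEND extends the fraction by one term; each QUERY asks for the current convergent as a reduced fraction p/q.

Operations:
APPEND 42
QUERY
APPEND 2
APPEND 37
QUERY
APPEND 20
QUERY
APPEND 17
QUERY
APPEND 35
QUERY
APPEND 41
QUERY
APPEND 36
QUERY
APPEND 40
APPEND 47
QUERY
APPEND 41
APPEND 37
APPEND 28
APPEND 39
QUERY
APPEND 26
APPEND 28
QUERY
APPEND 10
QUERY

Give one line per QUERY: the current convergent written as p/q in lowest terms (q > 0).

42/1
3187/75
63825/1502
1088212/25609
38151245/897817
1565289257/36836106
56388564497/1326997633
106140458413936/2497813844655
176366575268030398288/4150451957922142795
128697739790268434013244/3028656565343529858191
1291567446946077211690117/30394583728913356000317

APPEND 42: p_0 = 42·1 + 0 = 42, q_0 = 42·0 + 1 = 1 → 42/1
APPEND 2: p_1 = 2·42 + 1 = 85, q_1 = 2·1 + 0 = 2 → 85/2
APPEND 37: p_2 = 37·85 + 42 = 3187, q_2 = 37·2 + 1 = 75 → 3187/75
APPEND 20: p_3 = 20·3187 + 85 = 63825, q_3 = 20·75 + 2 = 1502 → 63825/1502
APPEND 17: p_4 = 17·63825 + 3187 = 1088212, q_4 = 17·1502 + 75 = 25609 → 1088212/25609
APPEND 35: p_5 = 35·1088212 + 63825 = 38151245, q_5 = 35·25609 + 1502 = 897817 → 38151245/897817
APPEND 41: p_6 = 41·38151245 + 1088212 = 1565289257, q_6 = 41·897817 + 25609 = 36836106 → 1565289257/36836106
APPEND 36: p_7 = 36·1565289257 + 38151245 = 56388564497, q_7 = 36·36836106 + 897817 = 1326997633 → 56388564497/1326997633
APPEND 40: p_8 = 40·56388564497 + 1565289257 = 2257107869137, q_8 = 40·1326997633 + 36836106 = 53116741426 → 2257107869137/53116741426
APPEND 47: p_9 = 47·2257107869137 + 56388564497 = 106140458413936, q_9 = 47·53116741426 + 1326997633 = 2497813844655 → 106140458413936/2497813844655
APPEND 41: p_10 = 41·106140458413936 + 2257107869137 = 4354015902840513, q_10 = 41·2497813844655 + 53116741426 = 102463484372281 → 4354015902840513/102463484372281
APPEND 37: p_11 = 37·4354015902840513 + 106140458413936 = 161204728863512917, q_11 = 37·102463484372281 + 2497813844655 = 3793646735619052 → 161204728863512917/3793646735619052
APPEND 28: p_12 = 28·161204728863512917 + 4354015902840513 = 4518086424081202189, q_12 = 28·3793646735619052 + 102463484372281 = 106324572081705737 → 4518086424081202189/106324572081705737
APPEND 39: p_13 = 39·4518086424081202189 + 161204728863512917 = 176366575268030398288, q_13 = 39·106324572081705737 + 3793646735619052 = 4150451957922142795 → 176366575268030398288/4150451957922142795
APPEND 26: p_14 = 26·176366575268030398288 + 4518086424081202189 = 4590049043392871557677, q_14 = 26·4150451957922142795 + 106324572081705737 = 108018075478057418407 → 4590049043392871557677/108018075478057418407
APPEND 28: p_15 = 28·4590049043392871557677 + 176366575268030398288 = 128697739790268434013244, q_15 = 28·108018075478057418407 + 4150451957922142795 = 3028656565343529858191 → 128697739790268434013244/3028656565343529858191
APPEND 10: p_16 = 10·128697739790268434013244 + 4590049043392871557677 = 1291567446946077211690117, q_16 = 10·3028656565343529858191 + 108018075478057418407 = 30394583728913356000317 → 1291567446946077211690117/30394583728913356000317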